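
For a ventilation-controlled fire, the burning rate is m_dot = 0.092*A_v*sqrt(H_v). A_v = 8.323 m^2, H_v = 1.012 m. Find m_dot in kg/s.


sqrt(H_v) = 1.0060
m_dot = 0.092 * 8.323 * 1.0060 = 0.77030 kg/s

0.77030 kg/s


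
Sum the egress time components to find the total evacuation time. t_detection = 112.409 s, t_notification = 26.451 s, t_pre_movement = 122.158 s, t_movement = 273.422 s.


Total = 112.409 + 26.451 + 122.158 + 273.422 = 534.44 s

534.44 s


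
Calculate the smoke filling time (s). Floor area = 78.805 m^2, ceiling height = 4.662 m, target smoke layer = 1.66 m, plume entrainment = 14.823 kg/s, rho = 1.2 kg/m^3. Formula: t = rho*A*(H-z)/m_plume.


H - z = 3.002 m
t = 1.2 * 78.805 * 3.002 / 14.823 = 19.152 s

19.152 s


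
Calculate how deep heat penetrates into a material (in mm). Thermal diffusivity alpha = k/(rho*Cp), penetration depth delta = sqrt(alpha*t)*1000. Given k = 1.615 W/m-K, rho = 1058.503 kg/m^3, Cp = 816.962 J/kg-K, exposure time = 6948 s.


alpha = 1.615 / (1058.503 * 816.962) = 1.8676e-06 m^2/s
alpha * t = 0.012976
delta = sqrt(0.012976) * 1000 = 113.91 mm

113.91 mm


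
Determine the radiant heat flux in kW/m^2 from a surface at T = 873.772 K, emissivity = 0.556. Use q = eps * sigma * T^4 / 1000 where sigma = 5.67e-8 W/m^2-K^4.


T^4 = 5.8290e+11
q = 0.556 * 5.67e-8 * 5.8290e+11 / 1000 = 18.376 kW/m^2

18.376 kW/m^2


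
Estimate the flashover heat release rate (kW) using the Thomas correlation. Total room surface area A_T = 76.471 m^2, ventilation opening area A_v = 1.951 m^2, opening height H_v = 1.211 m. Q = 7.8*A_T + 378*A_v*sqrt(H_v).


7.8*A_T = 596.47
sqrt(H_v) = 1.1005
378*A_v*sqrt(H_v) = 811.56
Q = 596.47 + 811.56 = 1408.0 kW

1408.0 kW


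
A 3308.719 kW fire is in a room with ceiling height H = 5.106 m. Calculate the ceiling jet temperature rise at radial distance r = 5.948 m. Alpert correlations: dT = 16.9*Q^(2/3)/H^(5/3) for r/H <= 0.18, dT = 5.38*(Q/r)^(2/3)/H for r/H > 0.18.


r/H = 5.948 / 5.106 = 1.1649
r/H > 0.18, so dT = 5.38*(Q/r)^(2/3)/H
Q/r = 556.27
(Q/r)^(2/3) = 67.638
dT = 5.38 * 67.638 / 5.106 = 71.268 K

71.268 K


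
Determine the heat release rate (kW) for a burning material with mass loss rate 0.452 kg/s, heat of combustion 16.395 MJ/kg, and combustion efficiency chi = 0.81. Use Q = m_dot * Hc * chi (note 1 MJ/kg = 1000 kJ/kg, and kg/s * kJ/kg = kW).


Hc = 16.395 MJ/kg = 16.395 * 1000 kJ/kg = 16395 kJ/kg
Q = 0.452 kg/s * 16395 kJ/kg * 0.81 = 6002.5 kW

6002.5 kW


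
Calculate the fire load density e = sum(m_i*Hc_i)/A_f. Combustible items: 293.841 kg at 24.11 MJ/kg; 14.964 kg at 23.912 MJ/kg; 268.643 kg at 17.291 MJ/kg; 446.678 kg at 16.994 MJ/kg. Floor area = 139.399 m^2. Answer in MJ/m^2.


Total energy = 293.841*24.11 + 14.964*23.912 + 268.643*17.291 + 446.678*16.994
= 7084.507 + 357.8192 + 4645.106 + 7590.846
= 19678.28 MJ
e = 19678.28 / 139.399 = 141.17 MJ/m^2

141.17 MJ/m^2


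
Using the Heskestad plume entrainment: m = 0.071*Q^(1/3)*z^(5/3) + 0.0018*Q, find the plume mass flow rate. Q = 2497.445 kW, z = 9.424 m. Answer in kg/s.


Q^(1/3) = 13.567
z^(5/3) = 42.046
First term = 0.071 * 13.567 * 42.046 = 40.503
Second term = 0.0018 * 2497.445 = 4.4954
m = 44.998 kg/s

44.998 kg/s


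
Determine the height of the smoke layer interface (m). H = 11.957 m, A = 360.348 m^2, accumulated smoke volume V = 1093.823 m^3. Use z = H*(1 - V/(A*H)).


V/(A*H) = 0.25386
1 - 0.25386 = 0.74614
z = 11.957 * 0.74614 = 8.9215 m

8.9215 m


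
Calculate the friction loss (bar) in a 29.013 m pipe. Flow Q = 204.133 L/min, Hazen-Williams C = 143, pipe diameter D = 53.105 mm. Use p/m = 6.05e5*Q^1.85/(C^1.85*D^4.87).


Q^1.85 = 18765
C^1.85 = 9713.4
D^4.87 = 2.5201e+08
p/m = 0.0046378 bar/m
p_total = 0.0046378 * 29.013 = 0.13456 bar

0.13456 bar


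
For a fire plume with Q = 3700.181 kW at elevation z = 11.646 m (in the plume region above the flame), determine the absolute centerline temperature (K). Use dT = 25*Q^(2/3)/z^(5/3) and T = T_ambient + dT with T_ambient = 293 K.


Q^(2/3) = 239.23
z^(5/3) = 59.836
dT = 25 * 239.23 / 59.836 = 99.953 K
T = 293 + 99.953 = 392.95 K

392.95 K


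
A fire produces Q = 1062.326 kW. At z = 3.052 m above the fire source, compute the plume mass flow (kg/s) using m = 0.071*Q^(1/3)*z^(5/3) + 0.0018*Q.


Q^(1/3) = 10.204
z^(5/3) = 6.4216
First term = 0.071 * 10.204 * 6.4216 = 4.6521
Second term = 0.0018 * 1062.326 = 1.9122
m = 6.5643 kg/s

6.5643 kg/s


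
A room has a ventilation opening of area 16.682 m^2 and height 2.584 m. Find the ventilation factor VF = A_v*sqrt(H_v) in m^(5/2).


sqrt(H_v) = 1.6075
VF = 16.682 * 1.6075 = 26.816 m^(5/2)

26.816 m^(5/2)


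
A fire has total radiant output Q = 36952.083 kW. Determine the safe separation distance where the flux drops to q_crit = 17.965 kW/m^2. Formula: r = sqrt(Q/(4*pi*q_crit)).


4*pi*q_crit = 225.75
Q/(4*pi*q_crit) = 163.68
r = sqrt(163.68) = 12.794 m

12.794 m


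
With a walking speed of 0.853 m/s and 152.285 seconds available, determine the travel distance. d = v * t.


d = 0.853 * 152.285 = 129.90 m

129.90 m


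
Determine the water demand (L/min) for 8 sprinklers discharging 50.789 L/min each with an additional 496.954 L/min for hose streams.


Sprinkler demand = 8 * 50.789 = 406.312 L/min
Total = 406.312 + 496.954 = 903.266 L/min

903.266 L/min


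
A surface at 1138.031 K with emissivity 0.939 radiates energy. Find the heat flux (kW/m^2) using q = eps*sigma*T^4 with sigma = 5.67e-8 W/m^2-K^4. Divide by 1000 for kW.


T^4 = 1.6773e+12
q = 0.939 * 5.67e-8 * 1.6773e+12 / 1000 = 89.303 kW/m^2

89.303 kW/m^2


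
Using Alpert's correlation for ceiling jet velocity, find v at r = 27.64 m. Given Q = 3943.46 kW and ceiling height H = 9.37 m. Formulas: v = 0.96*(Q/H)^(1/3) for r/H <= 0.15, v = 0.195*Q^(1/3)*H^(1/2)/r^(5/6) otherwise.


r/H = 27.64 / 9.37 = 2.9498
r/H > 0.15, so v = 0.195*Q^(1/3)*H^(1/2)/r^(5/6)
Q^(1/3) = 15.799
H^(1/2) = 3.0610
r^(5/6) = 15.896
v = 0.195 * 15.799 * 3.0610 / 15.896 = 0.59326 m/s

0.59326 m/s


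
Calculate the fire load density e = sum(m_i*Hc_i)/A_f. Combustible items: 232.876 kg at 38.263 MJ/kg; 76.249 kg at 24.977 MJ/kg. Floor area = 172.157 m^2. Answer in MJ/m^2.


Total energy = 232.876*38.263 + 76.249*24.977
= 8910.534 + 1904.471
= 10815.01 MJ
e = 10815.01 / 172.157 = 62.821 MJ/m^2

62.821 MJ/m^2


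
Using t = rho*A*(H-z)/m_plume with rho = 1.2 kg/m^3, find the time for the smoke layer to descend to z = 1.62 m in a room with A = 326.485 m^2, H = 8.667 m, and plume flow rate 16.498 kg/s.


H - z = 7.047 m
t = 1.2 * 326.485 * 7.047 / 16.498 = 167.35 s

167.35 s


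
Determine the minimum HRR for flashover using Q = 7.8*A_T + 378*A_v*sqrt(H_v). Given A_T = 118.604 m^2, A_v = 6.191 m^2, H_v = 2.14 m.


7.8*A_T = 925.11
sqrt(H_v) = 1.4629
378*A_v*sqrt(H_v) = 3423.4
Q = 925.11 + 3423.4 = 4348.5 kW

4348.5 kW


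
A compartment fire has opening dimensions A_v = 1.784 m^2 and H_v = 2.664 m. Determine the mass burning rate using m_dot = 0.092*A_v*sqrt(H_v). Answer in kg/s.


sqrt(H_v) = 1.6322
m_dot = 0.092 * 1.784 * 1.6322 = 0.26789 kg/s

0.26789 kg/s


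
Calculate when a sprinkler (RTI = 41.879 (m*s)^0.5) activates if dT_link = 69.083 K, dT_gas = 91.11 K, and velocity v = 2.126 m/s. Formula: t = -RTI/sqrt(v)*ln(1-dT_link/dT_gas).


dT_link/dT_gas = 0.75824
ln(1 - 0.75824) = -1.4198
t = -41.879 / sqrt(2.126) * -1.4198 = 40.779 s

40.779 s


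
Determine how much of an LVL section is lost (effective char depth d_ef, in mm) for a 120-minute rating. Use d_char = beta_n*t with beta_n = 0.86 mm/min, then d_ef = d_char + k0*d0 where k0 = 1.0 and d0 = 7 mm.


d_char = 0.86 * 120 = 103.2 mm
d_ef = 103.2 + 1.0*7 = 110.2 mm

110.2 mm


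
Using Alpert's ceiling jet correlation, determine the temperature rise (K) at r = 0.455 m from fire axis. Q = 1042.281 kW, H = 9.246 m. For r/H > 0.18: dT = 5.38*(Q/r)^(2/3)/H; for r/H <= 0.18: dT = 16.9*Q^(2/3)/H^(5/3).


r/H = 0.455 / 9.246 = 0.049210
r/H <= 0.18, so dT = 16.9*Q^(2/3)/H^(5/3)
Q^(2/3) = 102.80
H^(5/3) = 40.731
dT = 16.9 * 102.80 / 40.731 = 42.653 K

42.653 K


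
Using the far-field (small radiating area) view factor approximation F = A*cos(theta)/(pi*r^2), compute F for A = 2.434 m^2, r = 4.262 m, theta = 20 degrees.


cos(20 deg) = 0.93969
pi*r^2 = 57.066
F = 2.434 * 0.93969 / 57.066 = 0.040080

0.040080


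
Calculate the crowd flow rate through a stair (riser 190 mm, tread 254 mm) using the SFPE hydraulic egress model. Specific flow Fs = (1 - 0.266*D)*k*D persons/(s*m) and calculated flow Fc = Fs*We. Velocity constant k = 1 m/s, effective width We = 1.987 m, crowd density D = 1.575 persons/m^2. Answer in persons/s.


1 - 0.266*D = 1 - 0.266*1.575 = 0.58105
Fs = 0.58105 * 1 * 1.575 = 0.91515 persons/(s*m)
Fc = 0.91515 * 1.987 = 1.8184 persons/s

1.8184 persons/s


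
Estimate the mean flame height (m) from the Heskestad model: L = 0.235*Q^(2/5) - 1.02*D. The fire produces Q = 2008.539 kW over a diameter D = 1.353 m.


Q^(2/5) = 20.948
0.235 * Q^(2/5) = 4.9229
1.02 * D = 1.3801
L = 3.5428 m

3.5428 m


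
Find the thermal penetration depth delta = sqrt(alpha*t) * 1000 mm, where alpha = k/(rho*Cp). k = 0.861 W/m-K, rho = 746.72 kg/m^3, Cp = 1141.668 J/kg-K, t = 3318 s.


alpha = 0.861 / (746.72 * 1141.668) = 1.0100e-06 m^2/s
alpha * t = 0.0033511
delta = sqrt(0.0033511) * 1000 = 57.888 mm

57.888 mm


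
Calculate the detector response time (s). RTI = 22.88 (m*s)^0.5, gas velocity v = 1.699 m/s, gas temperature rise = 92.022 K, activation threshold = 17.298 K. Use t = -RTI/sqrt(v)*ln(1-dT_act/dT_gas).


dT_act/dT_gas = 0.18798
ln(1 - 0.18798) = -0.20823
t = -22.88 / sqrt(1.699) * -0.20823 = 3.6551 s

3.6551 s


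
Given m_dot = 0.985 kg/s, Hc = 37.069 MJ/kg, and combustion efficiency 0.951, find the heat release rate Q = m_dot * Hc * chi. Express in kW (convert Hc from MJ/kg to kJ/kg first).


Hc = 37.069 MJ/kg = 37.069 * 1000 kJ/kg = 37069 kJ/kg
Q = 0.985 kg/s * 37069 kJ/kg * 0.951 = 34724 kW

34724 kW


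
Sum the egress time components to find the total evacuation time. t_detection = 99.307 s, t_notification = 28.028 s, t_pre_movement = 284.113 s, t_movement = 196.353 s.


Total = 99.307 + 28.028 + 284.113 + 196.353 = 607.801 s

607.801 s


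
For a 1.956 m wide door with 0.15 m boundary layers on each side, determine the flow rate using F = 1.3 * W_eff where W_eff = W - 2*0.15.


W_eff = 1.956 - 0.30 = 1.656 m
F = 1.3 * 1.656 = 2.1528 persons/s

2.1528 persons/s


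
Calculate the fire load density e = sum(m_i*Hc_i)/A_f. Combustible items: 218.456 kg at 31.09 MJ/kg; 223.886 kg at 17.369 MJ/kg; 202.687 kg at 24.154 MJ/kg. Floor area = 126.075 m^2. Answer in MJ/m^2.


Total energy = 218.456*31.09 + 223.886*17.369 + 202.687*24.154
= 6791.797 + 3888.676 + 4895.702
= 15576.17 MJ
e = 15576.17 / 126.075 = 123.55 MJ/m^2

123.55 MJ/m^2


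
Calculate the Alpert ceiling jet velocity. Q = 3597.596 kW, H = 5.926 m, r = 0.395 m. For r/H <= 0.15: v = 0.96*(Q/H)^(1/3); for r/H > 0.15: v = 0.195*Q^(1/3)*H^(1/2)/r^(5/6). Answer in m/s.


r/H = 0.395 / 5.926 = 0.066655
r/H <= 0.15, so v = 0.96*(Q/H)^(1/3)
Q/H = 607.09
(Q/H)^(1/3) = 8.4674
v = 0.96 * 8.4674 = 8.1287 m/s

8.1287 m/s


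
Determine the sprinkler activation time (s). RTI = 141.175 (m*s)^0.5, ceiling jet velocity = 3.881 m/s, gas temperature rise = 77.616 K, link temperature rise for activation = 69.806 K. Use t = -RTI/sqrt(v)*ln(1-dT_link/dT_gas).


dT_link/dT_gas = 0.89938
ln(1 - 0.89938) = -2.2964
t = -141.175 / sqrt(3.881) * -2.2964 = 164.56 s

164.56 s


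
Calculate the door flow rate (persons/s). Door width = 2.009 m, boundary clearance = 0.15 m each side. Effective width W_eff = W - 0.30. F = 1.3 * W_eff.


W_eff = 2.009 - 0.30 = 1.709 m
F = 1.3 * 1.709 = 2.2217 persons/s

2.2217 persons/s


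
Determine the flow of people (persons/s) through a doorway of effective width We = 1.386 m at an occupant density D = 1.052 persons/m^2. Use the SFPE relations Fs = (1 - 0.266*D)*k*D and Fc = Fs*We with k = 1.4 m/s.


1 - 0.266*D = 1 - 0.266*1.052 = 0.72017
Fs = 0.72017 * 1.4 * 1.052 = 1.0607 persons/(s*m)
Fc = 1.0607 * 1.386 = 1.4701 persons/s

1.4701 persons/s


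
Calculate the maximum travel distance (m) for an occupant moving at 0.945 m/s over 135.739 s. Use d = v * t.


d = 0.945 * 135.739 = 128.27 m

128.27 m


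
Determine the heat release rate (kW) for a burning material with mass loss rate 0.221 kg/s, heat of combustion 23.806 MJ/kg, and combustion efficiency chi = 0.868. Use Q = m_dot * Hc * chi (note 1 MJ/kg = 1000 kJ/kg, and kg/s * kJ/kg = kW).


Hc = 23.806 MJ/kg = 23.806 * 1000 kJ/kg = 23806 kJ/kg
Q = 0.221 kg/s * 23806 kJ/kg * 0.868 = 4566.7 kW

4566.7 kW


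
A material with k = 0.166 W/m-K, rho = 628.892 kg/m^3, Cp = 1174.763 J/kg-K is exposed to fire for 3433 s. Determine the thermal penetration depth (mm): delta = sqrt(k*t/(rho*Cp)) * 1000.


alpha = 0.166 / (628.892 * 1174.763) = 2.2469e-07 m^2/s
alpha * t = 0.00077136
delta = sqrt(0.00077136) * 1000 = 27.773 mm

27.773 mm


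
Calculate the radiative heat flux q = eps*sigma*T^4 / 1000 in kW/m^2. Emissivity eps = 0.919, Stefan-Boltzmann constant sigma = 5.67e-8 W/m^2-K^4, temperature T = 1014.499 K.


T^4 = 1.0593e+12
q = 0.919 * 5.67e-8 * 1.0593e+12 / 1000 = 55.196 kW/m^2

55.196 kW/m^2


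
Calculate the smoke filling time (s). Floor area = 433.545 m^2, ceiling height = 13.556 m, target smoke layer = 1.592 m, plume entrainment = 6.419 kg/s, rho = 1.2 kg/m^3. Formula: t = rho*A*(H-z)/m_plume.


H - z = 11.964 m
t = 1.2 * 433.545 * 11.964 / 6.419 = 969.67 s

969.67 s


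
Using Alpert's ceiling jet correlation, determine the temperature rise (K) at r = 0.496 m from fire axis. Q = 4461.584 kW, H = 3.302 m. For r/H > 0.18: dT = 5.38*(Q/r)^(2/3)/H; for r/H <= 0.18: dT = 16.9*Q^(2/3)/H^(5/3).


r/H = 0.496 / 3.302 = 0.15021
r/H <= 0.18, so dT = 16.9*Q^(2/3)/H^(5/3)
Q^(2/3) = 271.01
H^(5/3) = 7.3220
dT = 16.9 * 271.01 / 7.3220 = 625.53 K

625.53 K


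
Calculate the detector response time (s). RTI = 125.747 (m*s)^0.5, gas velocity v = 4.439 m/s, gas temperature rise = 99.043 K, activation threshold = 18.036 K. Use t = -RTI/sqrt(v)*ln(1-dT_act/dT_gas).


dT_act/dT_gas = 0.18210
ln(1 - 0.18210) = -0.20102
t = -125.747 / sqrt(4.439) * -0.20102 = 11.998 s

11.998 s


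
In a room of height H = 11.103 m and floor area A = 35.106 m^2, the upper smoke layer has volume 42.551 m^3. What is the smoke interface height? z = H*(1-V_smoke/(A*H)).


V/(A*H) = 0.10917
1 - 0.10917 = 0.89083
z = 11.103 * 0.89083 = 9.8909 m

9.8909 m


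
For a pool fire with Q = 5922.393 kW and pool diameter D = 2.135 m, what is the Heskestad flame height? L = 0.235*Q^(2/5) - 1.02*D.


Q^(2/5) = 32.285
0.235 * Q^(2/5) = 7.5869
1.02 * D = 2.1777
L = 5.4092 m

5.4092 m


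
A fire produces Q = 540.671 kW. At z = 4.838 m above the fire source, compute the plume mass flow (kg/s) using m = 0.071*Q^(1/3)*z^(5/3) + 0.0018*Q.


Q^(1/3) = 8.1466
z^(5/3) = 13.839
First term = 0.071 * 8.1466 * 13.839 = 8.0047
Second term = 0.0018 * 540.671 = 0.97321
m = 8.9779 kg/s

8.9779 kg/s


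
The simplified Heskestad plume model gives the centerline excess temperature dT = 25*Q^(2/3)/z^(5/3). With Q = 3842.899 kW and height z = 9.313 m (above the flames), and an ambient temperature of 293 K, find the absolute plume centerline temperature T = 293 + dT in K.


Q^(2/3) = 245.34
z^(5/3) = 41.224
dT = 25 * 245.34 / 41.224 = 148.79 K
T = 293 + 148.79 = 441.79 K

441.79 K


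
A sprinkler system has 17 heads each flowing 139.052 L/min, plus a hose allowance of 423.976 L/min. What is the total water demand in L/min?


Sprinkler demand = 17 * 139.052 = 2363.884 L/min
Total = 2363.884 + 423.976 = 2787.86 L/min

2787.86 L/min


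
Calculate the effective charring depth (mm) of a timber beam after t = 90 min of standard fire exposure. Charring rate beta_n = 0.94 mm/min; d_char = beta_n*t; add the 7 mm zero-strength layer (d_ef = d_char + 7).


d_char = 0.94 * 90 = 84.6 mm
d_ef = 84.6 + 1.0*7 = 91.6 mm

91.6 mm


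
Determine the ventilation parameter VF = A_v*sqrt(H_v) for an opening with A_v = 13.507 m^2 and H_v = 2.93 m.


sqrt(H_v) = 1.7117
VF = 13.507 * 1.7117 = 23.120 m^(5/2)

23.120 m^(5/2)


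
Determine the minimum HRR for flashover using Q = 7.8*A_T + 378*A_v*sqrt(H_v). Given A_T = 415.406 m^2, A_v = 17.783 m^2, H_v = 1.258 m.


7.8*A_T = 3240.2
sqrt(H_v) = 1.1216
378*A_v*sqrt(H_v) = 7539.4
Q = 3240.2 + 7539.4 = 10780 kW

10780 kW


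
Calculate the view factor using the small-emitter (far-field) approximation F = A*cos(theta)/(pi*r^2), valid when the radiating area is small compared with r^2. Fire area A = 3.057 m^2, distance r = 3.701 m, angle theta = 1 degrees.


cos(1 deg) = 0.99985
pi*r^2 = 43.032
F = 3.057 * 0.99985 / 43.032 = 0.071030

0.071030


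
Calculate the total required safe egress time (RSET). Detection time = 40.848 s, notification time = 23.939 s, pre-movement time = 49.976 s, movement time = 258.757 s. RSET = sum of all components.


Total = 40.848 + 23.939 + 49.976 + 258.757 = 373.52 s

373.52 s


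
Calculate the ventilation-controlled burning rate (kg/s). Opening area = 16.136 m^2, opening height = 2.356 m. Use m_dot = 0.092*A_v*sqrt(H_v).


sqrt(H_v) = 1.5349
m_dot = 0.092 * 16.136 * 1.5349 = 2.2786 kg/s

2.2786 kg/s


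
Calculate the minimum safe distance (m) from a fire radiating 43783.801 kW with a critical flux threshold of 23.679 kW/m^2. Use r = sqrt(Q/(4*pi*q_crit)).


4*pi*q_crit = 297.56
Q/(4*pi*q_crit) = 147.14
r = sqrt(147.14) = 12.130 m

12.130 m


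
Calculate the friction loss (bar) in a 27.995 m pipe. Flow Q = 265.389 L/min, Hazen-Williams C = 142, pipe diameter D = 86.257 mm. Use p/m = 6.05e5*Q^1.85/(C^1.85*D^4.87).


Q^1.85 = 30492
C^1.85 = 9588.1
D^4.87 = 2.6750e+09
p/m = 0.00071926 bar/m
p_total = 0.00071926 * 27.995 = 0.020136 bar

0.020136 bar


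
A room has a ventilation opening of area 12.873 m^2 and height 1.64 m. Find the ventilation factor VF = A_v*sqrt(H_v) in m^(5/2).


sqrt(H_v) = 1.2806
VF = 12.873 * 1.2806 = 16.485 m^(5/2)

16.485 m^(5/2)


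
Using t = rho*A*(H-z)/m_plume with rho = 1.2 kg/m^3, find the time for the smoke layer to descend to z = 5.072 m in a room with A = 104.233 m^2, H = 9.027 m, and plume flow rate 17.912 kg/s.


H - z = 3.955 m
t = 1.2 * 104.233 * 3.955 / 17.912 = 27.618 s

27.618 s


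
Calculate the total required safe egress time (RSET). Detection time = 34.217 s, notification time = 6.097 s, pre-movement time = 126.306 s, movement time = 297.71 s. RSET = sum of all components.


Total = 34.217 + 6.097 + 126.306 + 297.71 = 464.33 s

464.33 s


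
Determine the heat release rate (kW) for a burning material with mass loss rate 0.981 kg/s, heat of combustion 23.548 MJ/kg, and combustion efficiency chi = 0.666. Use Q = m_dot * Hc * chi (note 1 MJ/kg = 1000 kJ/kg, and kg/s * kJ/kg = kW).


Hc = 23.548 MJ/kg = 23.548 * 1000 kJ/kg = 23548 kJ/kg
Q = 0.981 kg/s * 23548 kJ/kg * 0.666 = 15385 kW

15385 kW


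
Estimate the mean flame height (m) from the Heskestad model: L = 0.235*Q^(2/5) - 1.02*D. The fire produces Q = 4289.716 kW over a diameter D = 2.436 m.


Q^(2/5) = 28.377
0.235 * Q^(2/5) = 6.6687
1.02 * D = 2.4847
L = 4.1840 m

4.1840 m


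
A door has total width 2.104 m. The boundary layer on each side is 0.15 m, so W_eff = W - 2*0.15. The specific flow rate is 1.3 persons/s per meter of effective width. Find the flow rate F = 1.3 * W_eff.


W_eff = 2.104 - 0.30 = 1.804 m
F = 1.3 * 1.804 = 2.3452 persons/s

2.3452 persons/s


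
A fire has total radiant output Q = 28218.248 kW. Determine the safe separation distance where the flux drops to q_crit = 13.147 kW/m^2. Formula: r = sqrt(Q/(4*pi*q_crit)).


4*pi*q_crit = 165.21
Q/(4*pi*q_crit) = 170.80
r = sqrt(170.80) = 13.069 m

13.069 m


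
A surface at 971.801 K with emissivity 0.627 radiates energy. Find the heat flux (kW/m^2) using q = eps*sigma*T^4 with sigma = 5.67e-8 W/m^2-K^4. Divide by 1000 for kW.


T^4 = 8.9189e+11
q = 0.627 * 5.67e-8 * 8.9189e+11 / 1000 = 31.707 kW/m^2

31.707 kW/m^2


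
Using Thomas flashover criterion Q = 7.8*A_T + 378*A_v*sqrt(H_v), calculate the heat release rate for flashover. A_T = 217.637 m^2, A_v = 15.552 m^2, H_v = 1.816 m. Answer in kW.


7.8*A_T = 1697.6
sqrt(H_v) = 1.3476
378*A_v*sqrt(H_v) = 7922.0
Q = 1697.6 + 7922.0 = 9619.6 kW

9619.6 kW


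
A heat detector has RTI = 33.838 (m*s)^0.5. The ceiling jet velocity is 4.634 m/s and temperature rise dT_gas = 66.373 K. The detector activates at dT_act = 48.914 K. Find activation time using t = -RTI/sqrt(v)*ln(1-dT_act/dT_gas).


dT_act/dT_gas = 0.73696
ln(1 - 0.73696) = -1.3354
t = -33.838 / sqrt(4.634) * -1.3354 = 20.992 s

20.992 s


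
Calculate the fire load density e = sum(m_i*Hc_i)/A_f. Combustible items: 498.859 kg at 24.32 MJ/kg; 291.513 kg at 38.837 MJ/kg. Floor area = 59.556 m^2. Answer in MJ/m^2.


Total energy = 498.859*24.32 + 291.513*38.837
= 12132.25 + 11321.49
= 23453.74 MJ
e = 23453.74 / 59.556 = 393.81 MJ/m^2

393.81 MJ/m^2


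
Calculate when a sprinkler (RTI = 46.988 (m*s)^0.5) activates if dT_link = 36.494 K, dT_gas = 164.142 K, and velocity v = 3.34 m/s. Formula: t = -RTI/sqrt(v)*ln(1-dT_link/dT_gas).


dT_link/dT_gas = 0.22233
ln(1 - 0.22233) = -0.25146
t = -46.988 / sqrt(3.34) * -0.25146 = 6.4651 s

6.4651 s


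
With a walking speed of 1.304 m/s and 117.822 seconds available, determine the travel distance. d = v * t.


d = 1.304 * 117.822 = 153.64 m

153.64 m


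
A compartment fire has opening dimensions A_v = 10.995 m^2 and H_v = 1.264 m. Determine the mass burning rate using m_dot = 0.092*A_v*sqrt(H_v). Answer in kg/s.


sqrt(H_v) = 1.1243
m_dot = 0.092 * 10.995 * 1.1243 = 1.1373 kg/s

1.1373 kg/s


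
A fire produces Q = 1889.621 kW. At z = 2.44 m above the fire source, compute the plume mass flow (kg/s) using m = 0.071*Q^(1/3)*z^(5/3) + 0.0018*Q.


Q^(1/3) = 12.363
z^(5/3) = 4.4223
First term = 0.071 * 12.363 * 4.4223 = 3.8818
Second term = 0.0018 * 1889.621 = 3.4013
m = 7.2831 kg/s

7.2831 kg/s


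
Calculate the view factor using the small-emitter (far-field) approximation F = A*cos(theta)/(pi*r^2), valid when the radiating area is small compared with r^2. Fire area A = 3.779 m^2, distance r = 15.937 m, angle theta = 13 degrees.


cos(13 deg) = 0.97437
pi*r^2 = 797.93
F = 3.779 * 0.97437 / 797.93 = 0.0046146

0.0046146


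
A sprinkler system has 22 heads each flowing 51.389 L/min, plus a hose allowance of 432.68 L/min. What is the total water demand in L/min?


Sprinkler demand = 22 * 51.389 = 1130.558 L/min
Total = 1130.558 + 432.68 = 1563.238 L/min

1563.238 L/min


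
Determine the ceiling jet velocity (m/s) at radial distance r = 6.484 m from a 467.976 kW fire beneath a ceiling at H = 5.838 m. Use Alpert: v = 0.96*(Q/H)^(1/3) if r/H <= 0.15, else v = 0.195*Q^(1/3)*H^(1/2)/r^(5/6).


r/H = 6.484 / 5.838 = 1.1107
r/H > 0.15, so v = 0.195*Q^(1/3)*H^(1/2)/r^(5/6)
Q^(1/3) = 7.7638
H^(1/2) = 2.4162
r^(5/6) = 4.7483
v = 0.195 * 7.7638 * 2.4162 / 4.7483 = 0.77038 m/s

0.77038 m/s


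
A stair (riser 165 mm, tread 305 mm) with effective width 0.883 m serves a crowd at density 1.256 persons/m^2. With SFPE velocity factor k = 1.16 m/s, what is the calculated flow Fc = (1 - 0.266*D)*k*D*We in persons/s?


1 - 0.266*D = 1 - 0.266*1.256 = 0.66590
Fs = 0.66590 * 1.16 * 1.256 = 0.97020 persons/(s*m)
Fc = 0.97020 * 0.883 = 0.85668 persons/s

0.85668 persons/s


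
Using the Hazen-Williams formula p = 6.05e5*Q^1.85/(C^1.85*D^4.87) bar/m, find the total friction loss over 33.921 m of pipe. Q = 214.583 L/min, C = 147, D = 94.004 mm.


Q^1.85 = 20580
C^1.85 = 10222
D^4.87 = 4.0665e+09
p/m = 0.00029953 bar/m
p_total = 0.00029953 * 33.921 = 0.010161 bar

0.010161 bar


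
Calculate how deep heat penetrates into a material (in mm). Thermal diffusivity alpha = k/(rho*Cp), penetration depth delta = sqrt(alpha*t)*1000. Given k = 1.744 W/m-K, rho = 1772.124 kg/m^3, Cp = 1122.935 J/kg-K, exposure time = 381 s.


alpha = 1.744 / (1772.124 * 1122.935) = 8.7639e-07 m^2/s
alpha * t = 0.00033390
delta = sqrt(0.00033390) * 1000 = 18.273 mm

18.273 mm


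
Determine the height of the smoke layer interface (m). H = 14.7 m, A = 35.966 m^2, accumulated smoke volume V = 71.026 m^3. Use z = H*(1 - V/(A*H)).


V/(A*H) = 0.13434
1 - 0.13434 = 0.86566
z = 14.7 * 0.86566 = 12.725 m

12.725 m


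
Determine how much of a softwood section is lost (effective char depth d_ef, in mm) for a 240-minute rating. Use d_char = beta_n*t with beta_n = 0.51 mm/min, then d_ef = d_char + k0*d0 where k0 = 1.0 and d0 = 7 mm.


d_char = 0.51 * 240 = 122.4 mm
d_ef = 122.4 + 1.0*7 = 129.4 mm

129.4 mm


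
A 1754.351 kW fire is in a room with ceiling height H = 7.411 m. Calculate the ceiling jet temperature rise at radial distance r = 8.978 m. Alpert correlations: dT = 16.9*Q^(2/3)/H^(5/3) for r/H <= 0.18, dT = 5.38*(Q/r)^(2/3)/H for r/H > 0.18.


r/H = 8.978 / 7.411 = 1.2114
r/H > 0.18, so dT = 5.38*(Q/r)^(2/3)/H
Q/r = 195.41
(Q/r)^(2/3) = 33.674
dT = 5.38 * 33.674 / 7.411 = 24.445 K

24.445 K


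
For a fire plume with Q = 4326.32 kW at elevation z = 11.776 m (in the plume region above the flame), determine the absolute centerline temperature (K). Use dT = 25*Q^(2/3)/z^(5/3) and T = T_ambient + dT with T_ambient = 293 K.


Q^(2/3) = 265.51
z^(5/3) = 60.953
dT = 25 * 265.51 / 60.953 = 108.90 K
T = 293 + 108.90 = 401.90 K

401.90 K


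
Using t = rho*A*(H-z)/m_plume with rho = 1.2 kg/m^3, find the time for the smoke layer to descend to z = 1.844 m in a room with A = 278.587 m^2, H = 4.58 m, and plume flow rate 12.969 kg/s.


H - z = 2.736 m
t = 1.2 * 278.587 * 2.736 / 12.969 = 70.526 s

70.526 s


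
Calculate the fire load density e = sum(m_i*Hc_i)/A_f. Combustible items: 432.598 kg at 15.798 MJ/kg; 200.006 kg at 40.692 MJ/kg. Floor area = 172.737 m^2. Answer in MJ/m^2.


Total energy = 432.598*15.798 + 200.006*40.692
= 6834.183 + 8138.644
= 14972.83 MJ
e = 14972.83 / 172.737 = 86.680 MJ/m^2

86.680 MJ/m^2


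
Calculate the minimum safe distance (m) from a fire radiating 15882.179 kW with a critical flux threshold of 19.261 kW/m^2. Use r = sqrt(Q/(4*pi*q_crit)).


4*pi*q_crit = 242.04
Q/(4*pi*q_crit) = 65.618
r = sqrt(65.618) = 8.1005 m

8.1005 m


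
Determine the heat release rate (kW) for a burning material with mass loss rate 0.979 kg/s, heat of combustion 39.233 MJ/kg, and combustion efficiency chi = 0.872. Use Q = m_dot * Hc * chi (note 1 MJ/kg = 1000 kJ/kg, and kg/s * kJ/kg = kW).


Hc = 39.233 MJ/kg = 39.233 * 1000 kJ/kg = 39233 kJ/kg
Q = 0.979 kg/s * 39233 kJ/kg * 0.872 = 33493 kW

33493 kW


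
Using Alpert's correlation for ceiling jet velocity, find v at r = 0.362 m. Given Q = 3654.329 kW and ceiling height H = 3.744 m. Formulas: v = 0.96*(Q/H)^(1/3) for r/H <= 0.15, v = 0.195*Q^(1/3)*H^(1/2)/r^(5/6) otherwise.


r/H = 0.362 / 3.744 = 0.096688
r/H <= 0.15, so v = 0.96*(Q/H)^(1/3)
Q/H = 976.05
(Q/H)^(1/3) = 9.9195
v = 0.96 * 9.9195 = 9.5227 m/s

9.5227 m/s


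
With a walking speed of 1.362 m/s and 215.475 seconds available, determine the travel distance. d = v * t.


d = 1.362 * 215.475 = 293.48 m

293.48 m


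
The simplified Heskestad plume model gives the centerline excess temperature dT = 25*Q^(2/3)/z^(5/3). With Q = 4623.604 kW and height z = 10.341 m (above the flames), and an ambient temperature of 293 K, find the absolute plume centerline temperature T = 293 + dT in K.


Q^(2/3) = 277.54
z^(5/3) = 49.084
dT = 25 * 277.54 / 49.084 = 141.36 K
T = 293 + 141.36 = 434.36 K

434.36 K


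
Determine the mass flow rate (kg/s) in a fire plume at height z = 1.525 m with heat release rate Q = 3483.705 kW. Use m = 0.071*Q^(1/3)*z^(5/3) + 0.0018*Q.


Q^(1/3) = 15.159
z^(5/3) = 2.0205
First term = 0.071 * 15.159 * 2.0205 = 2.1746
Second term = 0.0018 * 3483.705 = 6.2707
m = 8.4453 kg/s

8.4453 kg/s


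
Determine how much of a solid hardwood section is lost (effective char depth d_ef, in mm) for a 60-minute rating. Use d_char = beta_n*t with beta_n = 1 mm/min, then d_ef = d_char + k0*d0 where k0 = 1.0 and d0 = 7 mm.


d_char = 1 * 60 = 60 mm
d_ef = 60 + 1.0*7 = 67 mm

67 mm


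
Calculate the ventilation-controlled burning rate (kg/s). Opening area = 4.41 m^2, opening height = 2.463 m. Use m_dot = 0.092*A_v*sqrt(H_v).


sqrt(H_v) = 1.5694
m_dot = 0.092 * 4.41 * 1.5694 = 0.63673 kg/s

0.63673 kg/s


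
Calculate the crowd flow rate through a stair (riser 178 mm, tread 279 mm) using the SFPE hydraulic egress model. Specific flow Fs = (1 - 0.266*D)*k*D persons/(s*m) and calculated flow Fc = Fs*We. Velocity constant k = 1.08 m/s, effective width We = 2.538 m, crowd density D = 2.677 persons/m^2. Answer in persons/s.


1 - 0.266*D = 1 - 0.266*2.677 = 0.28792
Fs = 0.28792 * 1.08 * 2.677 = 0.83242 persons/(s*m)
Fc = 0.83242 * 2.538 = 2.1127 persons/s

2.1127 persons/s


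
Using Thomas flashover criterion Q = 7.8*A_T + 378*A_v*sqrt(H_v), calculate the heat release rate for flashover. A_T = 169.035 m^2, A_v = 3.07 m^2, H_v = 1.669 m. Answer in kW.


7.8*A_T = 1318.473
sqrt(H_v) = 1.2919
378*A_v*sqrt(H_v) = 1499.2
Q = 1318.473 + 1499.2 = 2817.7 kW

2817.7 kW


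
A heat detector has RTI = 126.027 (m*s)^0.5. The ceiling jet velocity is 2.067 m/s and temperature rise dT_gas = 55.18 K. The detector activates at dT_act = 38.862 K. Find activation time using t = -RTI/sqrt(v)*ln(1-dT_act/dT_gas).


dT_act/dT_gas = 0.70428
ln(1 - 0.70428) = -1.2183
t = -126.027 / sqrt(2.067) * -1.2183 = 106.80 s

106.80 s


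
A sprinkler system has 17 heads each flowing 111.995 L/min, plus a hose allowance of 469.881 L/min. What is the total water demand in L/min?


Sprinkler demand = 17 * 111.995 = 1903.915 L/min
Total = 1903.915 + 469.881 = 2373.796 L/min

2373.796 L/min


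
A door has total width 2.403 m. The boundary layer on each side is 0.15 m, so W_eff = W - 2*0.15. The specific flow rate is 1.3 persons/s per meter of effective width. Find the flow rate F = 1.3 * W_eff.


W_eff = 2.403 - 0.30 = 2.103 m
F = 1.3 * 2.103 = 2.7339 persons/s

2.7339 persons/s


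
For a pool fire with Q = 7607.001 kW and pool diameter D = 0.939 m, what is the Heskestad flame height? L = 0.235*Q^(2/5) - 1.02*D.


Q^(2/5) = 35.685
0.235 * Q^(2/5) = 8.3860
1.02 * D = 0.95778
L = 7.4282 m

7.4282 m


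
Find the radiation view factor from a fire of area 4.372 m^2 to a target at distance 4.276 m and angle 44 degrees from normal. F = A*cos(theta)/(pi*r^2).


cos(44 deg) = 0.71934
pi*r^2 = 57.441
F = 4.372 * 0.71934 / 57.441 = 0.054751

0.054751


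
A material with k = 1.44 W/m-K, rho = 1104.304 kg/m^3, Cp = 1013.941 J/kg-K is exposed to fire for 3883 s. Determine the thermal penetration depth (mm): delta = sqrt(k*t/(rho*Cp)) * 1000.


alpha = 1.44 / (1104.304 * 1013.941) = 1.2861e-06 m^2/s
alpha * t = 0.0049938
delta = sqrt(0.0049938) * 1000 = 70.667 mm

70.667 mm


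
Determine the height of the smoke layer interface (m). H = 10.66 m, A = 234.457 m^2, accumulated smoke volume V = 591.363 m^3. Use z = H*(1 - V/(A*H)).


V/(A*H) = 0.23661
1 - 0.23661 = 0.76339
z = 10.66 * 0.76339 = 8.1377 m

8.1377 m


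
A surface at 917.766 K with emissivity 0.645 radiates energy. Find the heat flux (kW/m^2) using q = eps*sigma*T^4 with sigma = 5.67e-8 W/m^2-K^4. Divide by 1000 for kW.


T^4 = 7.0946e+11
q = 0.645 * 5.67e-8 * 7.0946e+11 / 1000 = 25.946 kW/m^2

25.946 kW/m^2


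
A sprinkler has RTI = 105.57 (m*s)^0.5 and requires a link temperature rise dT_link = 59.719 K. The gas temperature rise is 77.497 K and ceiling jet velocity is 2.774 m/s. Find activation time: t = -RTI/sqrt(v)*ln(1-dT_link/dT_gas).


dT_link/dT_gas = 0.77060
ln(1 - 0.77060) = -1.4723
t = -105.57 / sqrt(2.774) * -1.4723 = 93.320 s

93.320 s


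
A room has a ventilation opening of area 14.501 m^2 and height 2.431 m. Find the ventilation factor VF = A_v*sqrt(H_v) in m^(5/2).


sqrt(H_v) = 1.5592
VF = 14.501 * 1.5592 = 22.609 m^(5/2)

22.609 m^(5/2)


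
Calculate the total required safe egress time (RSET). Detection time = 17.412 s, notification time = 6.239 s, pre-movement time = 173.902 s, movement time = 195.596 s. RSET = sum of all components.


Total = 17.412 + 6.239 + 173.902 + 195.596 = 393.149 s

393.149 s


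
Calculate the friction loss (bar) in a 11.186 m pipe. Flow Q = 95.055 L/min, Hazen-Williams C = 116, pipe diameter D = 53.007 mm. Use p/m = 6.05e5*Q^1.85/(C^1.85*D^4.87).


Q^1.85 = 4563.0
C^1.85 = 6595.5
D^4.87 = 2.4975e+08
p/m = 0.0016759 bar/m
p_total = 0.0016759 * 11.186 = 0.018747 bar

0.018747 bar


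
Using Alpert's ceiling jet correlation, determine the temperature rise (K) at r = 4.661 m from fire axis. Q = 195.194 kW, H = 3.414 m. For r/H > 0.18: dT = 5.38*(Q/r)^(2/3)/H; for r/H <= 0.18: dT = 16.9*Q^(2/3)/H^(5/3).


r/H = 4.661 / 3.414 = 1.3653
r/H > 0.18, so dT = 5.38*(Q/r)^(2/3)/H
Q/r = 41.878
(Q/r)^(2/3) = 12.059
dT = 5.38 * 12.059 / 3.414 = 19.004 K

19.004 K


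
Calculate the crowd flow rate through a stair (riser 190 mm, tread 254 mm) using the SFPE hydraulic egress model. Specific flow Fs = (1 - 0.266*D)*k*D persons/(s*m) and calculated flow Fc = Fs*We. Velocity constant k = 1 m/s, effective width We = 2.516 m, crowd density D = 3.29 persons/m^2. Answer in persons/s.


1 - 0.266*D = 1 - 0.266*3.29 = 0.12486
Fs = 0.12486 * 1 * 3.29 = 0.41079 persons/(s*m)
Fc = 0.41079 * 2.516 = 1.0335 persons/s

1.0335 persons/s


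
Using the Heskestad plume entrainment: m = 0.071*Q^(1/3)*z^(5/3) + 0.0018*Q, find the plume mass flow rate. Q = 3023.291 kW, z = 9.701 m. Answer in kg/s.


Q^(1/3) = 14.460
z^(5/3) = 44.126
First term = 0.071 * 14.460 * 44.126 = 45.301
Second term = 0.0018 * 3023.291 = 5.4419
m = 50.743 kg/s

50.743 kg/s


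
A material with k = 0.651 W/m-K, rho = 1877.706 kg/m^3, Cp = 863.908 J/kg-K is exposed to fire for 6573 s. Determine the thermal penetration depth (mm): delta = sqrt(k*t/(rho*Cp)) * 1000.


alpha = 0.651 / (1877.706 * 863.908) = 4.0132e-07 m^2/s
alpha * t = 0.0026378
delta = sqrt(0.0026378) * 1000 = 51.360 mm

51.360 mm


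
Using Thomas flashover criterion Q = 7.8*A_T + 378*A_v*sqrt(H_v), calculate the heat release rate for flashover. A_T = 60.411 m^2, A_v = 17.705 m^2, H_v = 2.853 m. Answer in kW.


7.8*A_T = 471.21
sqrt(H_v) = 1.6891
378*A_v*sqrt(H_v) = 11304
Q = 471.21 + 11304 = 11775 kW

11775 kW


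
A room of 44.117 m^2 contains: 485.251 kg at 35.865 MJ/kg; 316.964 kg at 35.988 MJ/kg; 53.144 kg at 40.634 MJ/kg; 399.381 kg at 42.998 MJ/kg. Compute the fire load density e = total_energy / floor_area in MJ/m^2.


Total energy = 485.251*35.865 + 316.964*35.988 + 53.144*40.634 + 399.381*42.998
= 17403.53 + 11406.90 + 2159.453 + 17172.58
= 48142.47 MJ
e = 48142.47 / 44.117 = 1091.2 MJ/m^2

1091.2 MJ/m^2


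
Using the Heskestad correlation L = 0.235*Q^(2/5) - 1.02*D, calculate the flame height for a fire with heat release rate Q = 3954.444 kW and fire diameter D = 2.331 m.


Q^(2/5) = 27.468
0.235 * Q^(2/5) = 6.4551
1.02 * D = 2.3776
L = 4.0775 m

4.0775 m


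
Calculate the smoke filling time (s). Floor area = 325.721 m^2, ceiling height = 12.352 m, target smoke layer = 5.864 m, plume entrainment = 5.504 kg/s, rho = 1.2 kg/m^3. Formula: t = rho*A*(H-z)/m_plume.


H - z = 6.488 m
t = 1.2 * 325.721 * 6.488 / 5.504 = 460.74 s

460.74 s


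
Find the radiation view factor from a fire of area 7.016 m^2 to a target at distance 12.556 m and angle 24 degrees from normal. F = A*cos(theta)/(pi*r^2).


cos(24 deg) = 0.91355
pi*r^2 = 495.28
F = 7.016 * 0.91355 / 495.28 = 0.012941

0.012941


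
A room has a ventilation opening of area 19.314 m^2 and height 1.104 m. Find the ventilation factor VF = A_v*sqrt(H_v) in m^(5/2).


sqrt(H_v) = 1.0507
VF = 19.314 * 1.0507 = 20.293 m^(5/2)

20.293 m^(5/2)


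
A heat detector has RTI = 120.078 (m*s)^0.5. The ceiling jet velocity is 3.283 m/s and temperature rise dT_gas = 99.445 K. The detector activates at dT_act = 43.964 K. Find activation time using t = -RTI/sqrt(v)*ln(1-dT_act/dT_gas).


dT_act/dT_gas = 0.44209
ln(1 - 0.44209) = -0.58356
t = -120.078 / sqrt(3.283) * -0.58356 = 38.674 s

38.674 s


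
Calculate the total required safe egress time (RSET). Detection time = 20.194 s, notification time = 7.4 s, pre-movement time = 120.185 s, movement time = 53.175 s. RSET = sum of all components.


Total = 20.194 + 7.4 + 120.185 + 53.175 = 200.954 s

200.954 s


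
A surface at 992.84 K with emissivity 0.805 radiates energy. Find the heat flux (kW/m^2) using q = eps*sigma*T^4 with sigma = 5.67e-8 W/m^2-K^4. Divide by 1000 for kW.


T^4 = 9.7167e+11
q = 0.805 * 5.67e-8 * 9.7167e+11 / 1000 = 44.350 kW/m^2

44.350 kW/m^2


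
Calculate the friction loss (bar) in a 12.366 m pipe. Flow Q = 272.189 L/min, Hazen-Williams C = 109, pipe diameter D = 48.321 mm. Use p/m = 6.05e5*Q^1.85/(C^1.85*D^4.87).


Q^1.85 = 31953
C^1.85 = 5878.1
D^4.87 = 1.5913e+08
p/m = 0.020667 bar/m
p_total = 0.020667 * 12.366 = 0.25557 bar

0.25557 bar


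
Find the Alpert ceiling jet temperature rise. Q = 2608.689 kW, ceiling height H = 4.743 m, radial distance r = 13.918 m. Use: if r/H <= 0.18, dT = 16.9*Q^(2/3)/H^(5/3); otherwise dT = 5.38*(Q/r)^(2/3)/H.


r/H = 13.918 / 4.743 = 2.9344
r/H > 0.18, so dT = 5.38*(Q/r)^(2/3)/H
Q/r = 187.43
(Q/r)^(2/3) = 32.751
dT = 5.38 * 32.751 / 4.743 = 37.150 K

37.150 K


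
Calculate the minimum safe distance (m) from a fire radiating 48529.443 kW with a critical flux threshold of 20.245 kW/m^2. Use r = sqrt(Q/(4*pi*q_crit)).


4*pi*q_crit = 254.41
Q/(4*pi*q_crit) = 190.76
r = sqrt(190.76) = 13.811 m

13.811 m


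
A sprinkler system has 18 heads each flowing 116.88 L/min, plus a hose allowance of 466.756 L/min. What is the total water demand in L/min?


Sprinkler demand = 18 * 116.88 = 2103.84 L/min
Total = 2103.84 + 466.756 = 2570.596 L/min

2570.596 L/min


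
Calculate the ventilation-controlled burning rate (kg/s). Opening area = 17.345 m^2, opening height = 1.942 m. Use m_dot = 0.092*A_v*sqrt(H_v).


sqrt(H_v) = 1.3936
m_dot = 0.092 * 17.345 * 1.3936 = 2.2238 kg/s

2.2238 kg/s


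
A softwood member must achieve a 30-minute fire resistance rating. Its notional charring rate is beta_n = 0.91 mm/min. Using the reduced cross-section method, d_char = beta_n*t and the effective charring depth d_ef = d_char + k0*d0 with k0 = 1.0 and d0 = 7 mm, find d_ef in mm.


d_char = 0.91 * 30 = 27.3 mm
d_ef = 27.3 + 1.0*7 = 34.3 mm

34.3 mm


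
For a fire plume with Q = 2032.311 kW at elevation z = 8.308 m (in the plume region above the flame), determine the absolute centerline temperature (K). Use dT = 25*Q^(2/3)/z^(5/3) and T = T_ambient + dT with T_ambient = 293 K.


Q^(2/3) = 160.45
z^(5/3) = 34.080
dT = 25 * 160.45 / 34.080 = 117.70 K
T = 293 + 117.70 = 410.70 K

410.70 K


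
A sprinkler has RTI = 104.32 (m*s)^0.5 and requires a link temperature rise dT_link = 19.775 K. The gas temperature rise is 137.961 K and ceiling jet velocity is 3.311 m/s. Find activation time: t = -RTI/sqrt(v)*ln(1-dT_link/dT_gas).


dT_link/dT_gas = 0.14334
ln(1 - 0.14334) = -0.15471
t = -104.32 / sqrt(3.311) * -0.15471 = 8.8697 s

8.8697 s


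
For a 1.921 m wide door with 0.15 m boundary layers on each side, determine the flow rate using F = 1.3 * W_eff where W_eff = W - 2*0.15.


W_eff = 1.921 - 0.30 = 1.621 m
F = 1.3 * 1.621 = 2.1073 persons/s

2.1073 persons/s


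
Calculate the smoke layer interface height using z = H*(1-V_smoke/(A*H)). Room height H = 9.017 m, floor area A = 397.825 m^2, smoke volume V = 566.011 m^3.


V/(A*H) = 0.15779
1 - 0.15779 = 0.84221
z = 9.017 * 0.84221 = 7.5942 m

7.5942 m


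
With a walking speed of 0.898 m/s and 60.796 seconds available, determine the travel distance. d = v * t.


d = 0.898 * 60.796 = 54.595 m

54.595 m
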